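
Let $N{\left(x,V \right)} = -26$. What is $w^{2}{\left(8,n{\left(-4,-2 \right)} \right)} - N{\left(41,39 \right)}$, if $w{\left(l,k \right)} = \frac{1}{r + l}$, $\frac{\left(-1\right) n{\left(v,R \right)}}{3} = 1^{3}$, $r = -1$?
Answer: $\frac{1275}{49} \approx 26.02$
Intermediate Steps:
$n{\left(v,R \right)} = -3$ ($n{\left(v,R \right)} = - 3 \cdot 1^{3} = \left(-3\right) 1 = -3$)
$w{\left(l,k \right)} = \frac{1}{-1 + l}$
$w^{2}{\left(8,n{\left(-4,-2 \right)} \right)} - N{\left(41,39 \right)} = \left(\frac{1}{-1 + 8}\right)^{2} - -26 = \left(\frac{1}{7}\right)^{2} + 26 = \frac{1}{49} + 26 = \frac{1275}{49}$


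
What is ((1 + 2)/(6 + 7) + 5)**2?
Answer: 4624/169 ≈ 27.361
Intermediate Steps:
((1 + 2)/(6 + 7) + 5)**2 = (3/13 + 5)**2 = (68/13)**2 = 4624/169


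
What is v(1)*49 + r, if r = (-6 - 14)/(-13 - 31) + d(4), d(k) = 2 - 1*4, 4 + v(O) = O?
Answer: -1634/11 ≈ -148.55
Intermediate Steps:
v(O) = -4 + O
d(k) = -2 (d(k) = 2 - 4 = -2)
r = -17/11 (r = (-6 - 14)/(-13 - 31) - 2 = -20/(-44) - 2 = -20*(-1/44) - 2 = 5/11 - 2 = -17/11 ≈ -1.5455)
v(1)*49 + r = (-4 + 1)*49 - 17/11 = -3*49 - 17/11 = -147 - 17/11 = -1634/11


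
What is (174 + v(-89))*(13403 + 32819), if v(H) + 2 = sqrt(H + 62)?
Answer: 7950184 + 138666*I*sqrt(3) ≈ 7.9502e+6 + 2.4018e+5*I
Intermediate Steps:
v(H) = -2 + sqrt(62 + H) (v(H) = -2 + sqrt(H + 62) = -2 + sqrt(62 + H))
(174 + v(-89))*(13403 + 32819) = (174 + (-2 + sqrt(62 - 89)))*(13403 + 32819) = (174 + (-2 + sqrt(-27)))*46222 = (174 + (-2 + 3*I*sqrt(3)))*46222 = (172 + 3*I*sqrt(3))*46222 = 7950184 + 138666*I*sqrt(3)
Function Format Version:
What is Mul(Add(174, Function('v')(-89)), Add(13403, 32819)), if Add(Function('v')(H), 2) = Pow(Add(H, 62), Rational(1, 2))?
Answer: Add(7950184, Mul(138666, I, Pow(3, Rational(1, 2)))) ≈ Add(7.9502e+6, Mul(2.4018e+5, I))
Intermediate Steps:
Function('v')(H) = Add(-2, Pow(Add(62, H), Rational(1, 2))) (Function('v')(H) = Add(-2, Pow(Add(H, 62), Rational(1, 2))) = Add(-2, Pow(Add(62, H), Rational(1, 2))))
Mul(Add(174, Function('v')(-89)), Add(13403, 32819)) = Mul(Add(174, Add(-2, Pow(Add(62, -89), Rational(1, 2)))), Add(13403, 32819)) = Mul(Add(174, Add(-2, Pow(-27, Rational(1, 2)))), 46222) = Mul(Add(174, Add(-2, Mul(3, I, Pow(3, Rational(1, 2))))), 46222) = Mul(Add(172, Mul(3, I, Pow(3, Rational(1, 2)))), 46222) = Add(7950184, Mul(138666, I, Pow(3, Rational(1, 2))))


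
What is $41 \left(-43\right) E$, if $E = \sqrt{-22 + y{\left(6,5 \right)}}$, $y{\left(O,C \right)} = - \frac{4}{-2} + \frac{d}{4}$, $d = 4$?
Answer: $- 1763 i \sqrt{19} \approx - 7684.7 i$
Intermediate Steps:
$y{\left(O,C \right)} = 3$ ($y{\left(O,C \right)} = - \frac{4}{-2} + \frac{4}{4} = \left(-4\right) \left(- \frac{1}{2}\right) + 4 \cdot \frac{1}{4} = 2 + 1 = 3$)
$E = i \sqrt{19}$ ($E = \sqrt{-22 + 3} = \sqrt{-19} = i \sqrt{19} \approx 4.3589 i$)
$41 \left(-43\right) E = 41 \left(-43\right) i \sqrt{19} = - 1763 i \sqrt{19}$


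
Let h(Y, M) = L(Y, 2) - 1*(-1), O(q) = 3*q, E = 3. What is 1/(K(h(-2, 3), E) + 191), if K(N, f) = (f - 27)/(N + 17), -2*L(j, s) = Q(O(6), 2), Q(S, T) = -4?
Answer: 5/949 ≈ 0.0052687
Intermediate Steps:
L(j, s) = 2 (L(j, s) = -1/2*(-4) = 2)
h(Y, M) = 3 (h(Y, M) = 2 - 1*(-1) = 2 + 1 = 3)
K(N, f) = (-27 + f)/(17 + N)
1/(K(h(-2, 3), E) + 191) = 1/((-27 + 3)/(17 + 3) + 191) = 1/(-24/20 + 191) = 1/((1/20)*(-24) + 191) = 1/(-6/5 + 191) = 1/(949/5) = 5/949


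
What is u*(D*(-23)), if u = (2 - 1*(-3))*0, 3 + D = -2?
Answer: 0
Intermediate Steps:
D = -5 (D = -3 - 2 = -5)
u = 0 (u = (2 + 3)*0 = 5*0 = 0)
u*(D*(-23)) = 0*(-5*(-23)) = 0*115 = 0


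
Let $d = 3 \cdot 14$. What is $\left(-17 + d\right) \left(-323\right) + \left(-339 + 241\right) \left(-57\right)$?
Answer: $-2489$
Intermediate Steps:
$d = 42$
$\left(-17 + d\right) \left(-323\right) + \left(-339 + 241\right) \left(-57\right) = \left(-17 + 42\right) \left(-323\right) + \left(-339 + 241\right) \left(-57\right) = 25 \left(-323\right) - -5586 = -8075 + 5586 = -2489$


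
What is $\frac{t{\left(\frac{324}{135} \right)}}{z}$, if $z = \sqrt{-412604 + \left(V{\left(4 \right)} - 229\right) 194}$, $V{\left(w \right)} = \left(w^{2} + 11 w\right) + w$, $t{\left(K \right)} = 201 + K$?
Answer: $- \frac{1017 i \sqrt{444614}}{2223070} \approx - 0.30504 i$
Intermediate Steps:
$V{\left(w \right)} = w^{2} + 12 w$
$z = i \sqrt{444614}$ ($z = \sqrt{-412604 + \left(4 \left(12 + 4\right) - 229\right) 194} = \sqrt{-412604 + \left(4 \cdot 16 - 229\right) 194} = \sqrt{-412604 + \left(64 - 229\right) 194} = \sqrt{-412604 - 32010} = \sqrt{-444614} = i \sqrt{444614} \approx 666.79 i$)
$\frac{t{\left(\frac{324}{135} \right)}}{z} = \frac{201 + \frac{324}{135}}{i \sqrt{444614}} = \left(201 + 324 \cdot \frac{1}{135}\right) \left(- \frac{i \sqrt{444614}}{444614}\right) = \left(201 + \frac{12}{5}\right) \left(- \frac{i \sqrt{444614}}{444614}\right) = \frac{1017 \left(- \frac{i \sqrt{444614}}{444614}\right)}{5} = - \frac{1017 i \sqrt{444614}}{2223070}$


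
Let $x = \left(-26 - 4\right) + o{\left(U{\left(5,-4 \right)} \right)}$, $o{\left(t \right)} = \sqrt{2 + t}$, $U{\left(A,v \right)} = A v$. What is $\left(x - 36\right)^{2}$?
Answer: $4338 - 396 i \sqrt{2} \approx 4338.0 - 560.03 i$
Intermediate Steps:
$x = -30 + 3 i \sqrt{2}$ ($x = \left(-26 - 4\right) + \sqrt{2 + 5 \left(-4\right)} = -30 + \sqrt{2 - 20} = -30 + \sqrt{-18} = -30 + 3 i \sqrt{2} \approx -30.0 + 4.2426 i$)
$\left(x - 36\right)^{2} = \left(\left(-30 + 3 i \sqrt{2}\right) - 36\right)^{2} = \left(-66 + 3 i \sqrt{2}\right)^{2}$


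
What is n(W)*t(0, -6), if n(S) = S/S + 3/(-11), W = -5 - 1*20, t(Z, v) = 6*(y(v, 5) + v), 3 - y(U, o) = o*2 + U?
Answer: -336/11 ≈ -30.545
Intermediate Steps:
y(U, o) = 3 - U - 2*o (y(U, o) = 3 - (o*2 + U) = 3 - (2*o + U) = 3 - (U + 2*o) = 3 + (-U - 2*o) = 3 - U - 2*o)
t(Z, v) = -42 (t(Z, v) = 6*((3 - v - 2*5) + v) = 6*((3 - v - 10) + v) = 6*((-7 - v) + v) = 6*(-7) = -42)
W = -25 (W = -5 - 20 = -25)
n(S) = 8/11 (n(S) = 1 + 3*(-1/11) = 1 - 3/11 = 8/11)
n(W)*t(0, -6) = (8/11)*(-42) = -336/11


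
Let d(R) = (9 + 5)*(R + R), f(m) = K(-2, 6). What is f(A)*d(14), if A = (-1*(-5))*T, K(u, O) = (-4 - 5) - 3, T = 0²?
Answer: -4704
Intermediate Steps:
T = 0
K(u, O) = -12 (K(u, O) = -9 - 3 = -12)
A = 0 (A = -1*(-5)*0 = 5*0 = 0)
f(m) = -12
d(R) = 28*R (d(R) = 14*(2*R) = 28*R)
f(A)*d(14) = -336*14 = -12*392 = -4704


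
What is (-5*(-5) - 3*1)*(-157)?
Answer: -3454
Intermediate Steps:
(-5*(-5) - 3*1)*(-157) = (25 - 3)*(-157) = 22*(-157) = -3454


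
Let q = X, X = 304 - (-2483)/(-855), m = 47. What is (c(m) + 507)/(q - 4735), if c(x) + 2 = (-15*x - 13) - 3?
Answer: 46170/947747 ≈ 0.048716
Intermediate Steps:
X = 257437/855 (X = 304 - (-2483)*(-1)/855 = 304 - 1*2483/855 = 304 - 2483/855 = 257437/855 ≈ 301.10)
q = 257437/855 ≈ 301.10
c(x) = -18 - 15*x (c(x) = -2 + ((-15*x - 13) - 3) = -2 + ((-13 - 15*x) - 3) = -2 + (-16 - 15*x) = -18 - 15*x)
(c(m) + 507)/(q - 4735) = ((-18 - 15*47) + 507)/(257437/855 - 4735) = ((-18 - 705) + 507)/(-3790988/855) = (-723 + 507)*(-855/3790988) = -216*(-855/3790988) = 46170/947747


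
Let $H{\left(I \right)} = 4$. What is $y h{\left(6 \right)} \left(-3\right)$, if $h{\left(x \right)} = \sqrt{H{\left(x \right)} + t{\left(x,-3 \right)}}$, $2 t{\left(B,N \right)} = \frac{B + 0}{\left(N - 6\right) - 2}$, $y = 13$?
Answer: $- \frac{39 \sqrt{451}}{11} \approx -75.294$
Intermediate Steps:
$t{\left(B,N \right)} = \frac{B}{2 \left(-8 + N\right)}$ ($t{\left(B,N \right)} = \frac{\left(B + 0\right) \frac{1}{\left(N - 6\right) - 2}}{2} = \frac{B \frac{1}{\left(N - 6\right) - 2}}{2} = \frac{B \frac{1}{\left(-6 + N\right) - 2}}{2} = \frac{B \frac{1}{-8 + N}}{2} = \frac{B}{2 \left(-8 + N\right)}$)
$h{\left(x \right)} = \sqrt{4 - \frac{x}{22}}$ ($h{\left(x \right)} = \sqrt{4 + \frac{x}{2 \left(-8 - 3\right)}} = \sqrt{4 + \frac{x}{2 \left(-11\right)}} = \sqrt{4 + \frac{1}{2} x \left(- \frac{1}{11}\right)} = \sqrt{4 - \frac{x}{22}}$)
$y h{\left(6 \right)} \left(-3\right) = 13 \frac{\sqrt{1936 - 132}}{22} \left(-3\right) = 13 \frac{\sqrt{1804}}{22} \left(-3\right) = 13 \frac{2 \sqrt{451}}{22} \left(-3\right) = 13 \frac{\sqrt{451}}{11} \left(-3\right) = 13 \left(- \frac{3 \sqrt{451}}{11}\right) = - \frac{39 \sqrt{451}}{11}$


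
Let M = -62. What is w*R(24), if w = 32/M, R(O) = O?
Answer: -384/31 ≈ -12.387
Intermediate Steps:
w = -16/31 (w = 32/(-62) = 32*(-1/62) = -16/31 ≈ -0.51613)
w*R(24) = -16/31*24 = -384/31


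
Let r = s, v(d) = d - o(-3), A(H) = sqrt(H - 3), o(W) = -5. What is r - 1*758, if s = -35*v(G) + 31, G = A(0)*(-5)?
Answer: -902 + 175*I*sqrt(3) ≈ -902.0 + 303.11*I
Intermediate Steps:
A(H) = sqrt(-3 + H)
G = -5*I*sqrt(3) (G = sqrt(-3 + 0)*(-5) = sqrt(-3)*(-5) = (I*sqrt(3))*(-5) = -5*I*sqrt(3) ≈ -8.6602*I)
v(d) = 5 + d (v(d) = d - 1*(-5) = d + 5 = 5 + d)
s = -144 + 175*I*sqrt(3) (s = -35*(5 - 5*I*sqrt(3)) + 31 = (-175 + 175*I*sqrt(3)) + 31 = -144 + 175*I*sqrt(3) ≈ -144.0 + 303.11*I)
r = -144 + 175*I*sqrt(3) ≈ -144.0 + 303.11*I
r - 1*758 = (-144 + 175*I*sqrt(3)) - 1*758 = (-144 + 175*I*sqrt(3)) - 758 = -902 + 175*I*sqrt(3)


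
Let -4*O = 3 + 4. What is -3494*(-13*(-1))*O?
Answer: 158977/2 ≈ 79489.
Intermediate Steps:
O = -7/4 (O = -(3 + 4)/4 = -1/4*7 = -7/4 ≈ -1.7500)
-3494*(-13*(-1))*O = -3494*(-13*(-1))*(-7)/4 = -45422*(-7)/4 = -3494*(-91/4) = 158977/2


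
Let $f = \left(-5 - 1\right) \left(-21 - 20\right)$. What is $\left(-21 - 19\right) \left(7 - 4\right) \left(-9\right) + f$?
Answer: $1326$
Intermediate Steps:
$f = 246$ ($f = \left(-6\right) \left(-41\right) = 246$)
$\left(-21 - 19\right) \left(7 - 4\right) \left(-9\right) + f = \left(-21 - 19\right) \left(7 - 4\right) \left(-9\right) + 246 = \left(-40\right) 3 \left(-9\right) + 246 = \left(-120\right) \left(-9\right) + 246 = 1080 + 246 = 1326$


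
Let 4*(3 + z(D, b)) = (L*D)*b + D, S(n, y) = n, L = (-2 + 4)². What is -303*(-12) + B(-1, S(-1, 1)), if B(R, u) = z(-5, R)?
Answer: 14547/4 ≈ 3636.8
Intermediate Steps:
L = 4 (L = 2² = 4)
z(D, b) = -3 + D/4 + D*b (z(D, b) = -3 + ((4*D)*b + D)/4 = -3 + (4*D*b + D)/4 = -3 + (D + 4*D*b)/4 = -3 + (D/4 + D*b) = -3 + D/4 + D*b)
B(R, u) = -17/4 - 5*R (B(R, u) = -3 + (¼)*(-5) - 5*R = -3 - 5/4 - 5*R = -17/4 - 5*R)
-303*(-12) + B(-1, S(-1, 1)) = -303*(-12) + (-17/4 - 5*(-1)) = 3636 + (-17/4 + 5) = 3636 + ¾ = 14547/4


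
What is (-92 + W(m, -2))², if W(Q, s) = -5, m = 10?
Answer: 9409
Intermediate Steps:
(-92 + W(m, -2))² = (-92 - 5)² = (-97)² = 9409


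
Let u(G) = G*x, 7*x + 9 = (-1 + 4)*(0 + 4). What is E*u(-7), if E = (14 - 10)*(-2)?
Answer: 24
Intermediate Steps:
x = 3/7 (x = -9/7 + ((-1 + 4)*(0 + 4))/7 = -9/7 + (3*4)/7 = -9/7 + (1/7)*12 = -9/7 + 12/7 = 3/7 ≈ 0.42857)
E = -8 (E = 4*(-2) = -8)
u(G) = 3*G/7 (u(G) = G*(3/7) = 3*G/7)
E*u(-7) = -24*(-7)/7 = -8*(-3) = 24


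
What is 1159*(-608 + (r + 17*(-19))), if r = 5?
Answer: -1073234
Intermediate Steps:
1159*(-608 + (r + 17*(-19))) = 1159*(-608 + (5 + 17*(-19))) = 1159*(-608 + (5 - 323)) = 1159*(-608 - 318) = 1159*(-926) = -1073234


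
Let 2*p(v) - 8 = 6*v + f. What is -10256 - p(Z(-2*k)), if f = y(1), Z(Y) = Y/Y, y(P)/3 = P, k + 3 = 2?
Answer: -20529/2 ≈ -10265.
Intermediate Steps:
k = -1 (k = -3 + 2 = -1)
y(P) = 3*P
Z(Y) = 1
f = 3 (f = 3*1 = 3)
p(v) = 11/2 + 3*v (p(v) = 4 + (6*v + 3)/2 = 4 + (3 + 6*v)/2 = 4 + (3/2 + 3*v) = 11/2 + 3*v)
-10256 - p(Z(-2*k)) = -10256 - (11/2 + 3*1) = -10256 - (11/2 + 3) = -10256 - 1*17/2 = -10256 - 17/2 = -20529/2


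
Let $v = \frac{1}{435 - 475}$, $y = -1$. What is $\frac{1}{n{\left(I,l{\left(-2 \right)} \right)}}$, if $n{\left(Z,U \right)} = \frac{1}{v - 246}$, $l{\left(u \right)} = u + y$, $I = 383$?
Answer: $- \frac{9841}{40} \approx -246.02$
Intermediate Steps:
$v = - \frac{1}{40}$ ($v = \frac{1}{-40} = - \frac{1}{40} \approx -0.025$)
$l{\left(u \right)} = -1 + u$ ($l{\left(u \right)} = u - 1 = -1 + u$)
$n{\left(Z,U \right)} = - \frac{40}{9841}$ ($n{\left(Z,U \right)} = \frac{1}{- \frac{1}{40} - 246} = \frac{1}{- \frac{9841}{40}} = - \frac{40}{9841}$)
$\frac{1}{n{\left(I,l{\left(-2 \right)} \right)}} = \frac{1}{- \frac{40}{9841}} = - \frac{9841}{40}$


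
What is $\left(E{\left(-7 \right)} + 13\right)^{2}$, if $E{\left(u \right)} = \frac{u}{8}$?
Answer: $\frac{9409}{64} \approx 147.02$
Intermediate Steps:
$E{\left(u \right)} = \frac{u}{8}$ ($E{\left(u \right)} = u \frac{1}{8} = \frac{u}{8}$)
$\left(E{\left(-7 \right)} + 13\right)^{2} = \left(\frac{1}{8} \left(-7\right) + 13\right)^{2} = \left(- \frac{7}{8} + 13\right)^{2} = \left(\frac{97}{8}\right)^{2} = \frac{9409}{64}$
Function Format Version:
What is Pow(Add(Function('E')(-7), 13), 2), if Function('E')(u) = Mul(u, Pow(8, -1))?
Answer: Rational(9409, 64) ≈ 147.02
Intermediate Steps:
Function('E')(u) = Mul(Rational(1, 8), u) (Function('E')(u) = Mul(u, Rational(1, 8)) = Mul(Rational(1, 8), u))
Pow(Add(Function('E')(-7), 13), 2) = Pow(Add(Mul(Rational(1, 8), -7), 13), 2) = Pow(Add(Rational(-7, 8), 13), 2) = Pow(Rational(97, 8), 2) = Rational(9409, 64)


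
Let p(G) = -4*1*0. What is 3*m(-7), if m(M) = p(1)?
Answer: 0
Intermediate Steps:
p(G) = 0 (p(G) = -4*0 = 0)
m(M) = 0
3*m(-7) = 3*0 = 0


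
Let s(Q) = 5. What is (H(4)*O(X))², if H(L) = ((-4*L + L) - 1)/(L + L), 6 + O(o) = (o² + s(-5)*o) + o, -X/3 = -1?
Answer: 74529/64 ≈ 1164.5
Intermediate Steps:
X = 3 (X = -3*(-1) = 3)
O(o) = -6 + o² + 6*o (O(o) = -6 + ((o² + 5*o) + o) = -6 + (o² + 6*o) = -6 + o² + 6*o)
H(L) = (-1 - 3*L)/(2*L) (H(L) = (-3*L - 1)/((2*L)) = (-1 - 3*L)*(1/(2*L)) = (-1 - 3*L)/(2*L))
(H(4)*O(X))² = (((½)*(-1 - 3*4)/4)*(-6 + 3² + 6*3))² = (((½)*(¼)*(-1 - 12))*(-6 + 9 + 18))² = (((½)*(¼)*(-13))*21)² = (-13/8*21)² = (-273/8)² = 74529/64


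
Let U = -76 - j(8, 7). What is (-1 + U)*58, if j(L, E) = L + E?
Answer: -5336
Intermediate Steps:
j(L, E) = E + L
U = -91 (U = -76 - (7 + 8) = -76 - 1*15 = -76 - 15 = -91)
(-1 + U)*58 = (-1 - 91)*58 = -92*58 = -5336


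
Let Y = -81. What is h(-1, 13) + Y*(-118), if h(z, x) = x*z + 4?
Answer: 9549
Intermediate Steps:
h(z, x) = 4 + x*z
h(-1, 13) + Y*(-118) = (4 + 13*(-1)) - 81*(-118) = (4 - 13) + 9558 = -9 + 9558 = 9549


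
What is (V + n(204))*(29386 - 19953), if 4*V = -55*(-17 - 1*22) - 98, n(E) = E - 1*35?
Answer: 25686059/4 ≈ 6.4215e+6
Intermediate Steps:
n(E) = -35 + E (n(E) = E - 35 = -35 + E)
V = 2047/4 (V = (-55*(-17 - 1*22) - 98)/4 = (-55*(-17 - 22) - 98)/4 = (-55*(-39) - 98)/4 = (2145 - 98)/4 = (1/4)*2047 = 2047/4 ≈ 511.75)
(V + n(204))*(29386 - 19953) = (2047/4 + (-35 + 204))*(29386 - 19953) = (2047/4 + 169)*9433 = (2723/4)*9433 = 25686059/4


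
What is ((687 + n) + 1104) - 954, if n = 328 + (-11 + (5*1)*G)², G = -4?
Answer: 2126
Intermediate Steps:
n = 1289 (n = 328 + (-11 + (5*1)*(-4))² = 328 + (-11 + 5*(-4))² = 328 + (-11 - 20)² = 328 + (-31)² = 328 + 961 = 1289)
((687 + n) + 1104) - 954 = ((687 + 1289) + 1104) - 954 = (1976 + 1104) - 954 = 3080 - 954 = 2126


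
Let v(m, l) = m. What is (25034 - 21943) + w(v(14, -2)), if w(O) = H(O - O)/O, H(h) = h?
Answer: 3091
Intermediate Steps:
w(O) = 0 (w(O) = (O - O)/O = 0/O = 0)
(25034 - 21943) + w(v(14, -2)) = (25034 - 21943) + 0 = 3091 + 0 = 3091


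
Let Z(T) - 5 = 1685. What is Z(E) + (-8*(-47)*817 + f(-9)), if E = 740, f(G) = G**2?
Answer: 308963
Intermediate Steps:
Z(T) = 1690 (Z(T) = 5 + 1685 = 1690)
Z(E) + (-8*(-47)*817 + f(-9)) = 1690 + (-8*(-47)*817 + (-9)**2) = 1690 + (376*817 + 81) = 1690 + (307192 + 81) = 1690 + 307273 = 308963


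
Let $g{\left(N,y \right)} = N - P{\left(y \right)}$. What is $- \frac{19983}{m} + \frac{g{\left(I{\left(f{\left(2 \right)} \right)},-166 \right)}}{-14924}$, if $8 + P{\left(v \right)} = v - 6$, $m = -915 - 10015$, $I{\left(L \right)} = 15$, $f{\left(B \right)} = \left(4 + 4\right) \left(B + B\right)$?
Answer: $\frac{11388267}{6273820} \approx 1.8152$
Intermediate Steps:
$f{\left(B \right)} = 16 B$ ($f{\left(B \right)} = 8 \cdot 2 B = 16 B$)
$m = -10930$
$P{\left(v \right)} = -14 + v$ ($P{\left(v \right)} = -8 + \left(v - 6\right) = -8 + \left(-6 + v\right) = -14 + v$)
$g{\left(N,y \right)} = 14 + N - y$ ($g{\left(N,y \right)} = N - \left(-14 + y\right) = 14 + N - y$)
$- \frac{19983}{m} + \frac{g{\left(I{\left(f{\left(2 \right)} \right)},-166 \right)}}{-14924} = - \frac{19983}{-10930} + \frac{14 + 15 - -166}{-14924} = \left(-19983\right) \left(- \frac{1}{10930}\right) + \left(14 + 15 + 166\right) \left(- \frac{1}{14924}\right) = \frac{19983}{10930} + 195 \left(- \frac{1}{14924}\right) = \frac{19983}{10930} - \frac{15}{1148} = \frac{11388267}{6273820}$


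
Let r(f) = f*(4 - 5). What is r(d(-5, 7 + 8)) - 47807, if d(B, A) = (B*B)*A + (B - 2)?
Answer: -48175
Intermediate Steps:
d(B, A) = -2 + B + A*B² (d(B, A) = B²*A + (-2 + B) = A*B² + (-2 + B) = -2 + B + A*B²)
r(f) = -f (r(f) = f*(-1) = -f)
r(d(-5, 7 + 8)) - 47807 = -(-2 - 5 + (7 + 8)*(-5)²) - 47807 = -(-2 - 5 + 15*25) - 47807 = -(-2 - 5 + 375) - 47807 = -1*368 - 47807 = -368 - 47807 = -48175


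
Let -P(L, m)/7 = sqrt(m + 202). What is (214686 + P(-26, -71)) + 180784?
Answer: 395470 - 7*sqrt(131) ≈ 3.9539e+5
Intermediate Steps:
P(L, m) = -7*sqrt(202 + m) (P(L, m) = -7*sqrt(m + 202) = -7*sqrt(202 + m))
(214686 + P(-26, -71)) + 180784 = (214686 - 7*sqrt(202 - 71)) + 180784 = (214686 - 7*sqrt(131)) + 180784 = 395470 - 7*sqrt(131)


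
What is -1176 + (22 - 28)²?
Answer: -1140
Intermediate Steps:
-1176 + (22 - 28)² = -1176 + (-6)² = -1176 + 36 = -1140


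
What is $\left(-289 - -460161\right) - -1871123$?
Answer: $2330995$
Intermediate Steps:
$\left(-289 - -460161\right) - -1871123 = \left(-289 + 460161\right) + 1871123 = 459872 + 1871123 = 2330995$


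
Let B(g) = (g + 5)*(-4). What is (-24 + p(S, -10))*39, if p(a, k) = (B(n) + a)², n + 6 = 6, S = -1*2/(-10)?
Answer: 358839/25 ≈ 14354.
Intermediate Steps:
S = ⅕ (S = -2*(-⅒) = ⅕ ≈ 0.20000)
n = 0 (n = -6 + 6 = 0)
B(g) = -20 - 4*g (B(g) = (5 + g)*(-4) = -20 - 4*g)
p(a, k) = (-20 + a)² (p(a, k) = ((-20 - 4*0) + a)² = ((-20 + 0) + a)² = (-20 + a)²)
(-24 + p(S, -10))*39 = (-24 + (-20 + ⅕)²)*39 = (-24 + (-99/5)²)*39 = (-24 + 9801/25)*39 = (9201/25)*39 = 358839/25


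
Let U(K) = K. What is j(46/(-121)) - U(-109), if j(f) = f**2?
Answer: 1597985/14641 ≈ 109.14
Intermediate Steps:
j(46/(-121)) - U(-109) = (46/(-121))**2 - 1*(-109) = (46*(-1/121))**2 + 109 = (-46/121)**2 + 109 = 2116/14641 + 109 = 1597985/14641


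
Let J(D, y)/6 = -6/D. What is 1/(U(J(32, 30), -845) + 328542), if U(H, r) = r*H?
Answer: 8/2635941 ≈ 3.0350e-6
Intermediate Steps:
J(D, y) = -36/D (J(D, y) = 6*(-6/D) = -36/D)
U(H, r) = H*r
1/(U(J(32, 30), -845) + 328542) = 1/(-36/32*(-845) + 328542) = 1/(-36*1/32*(-845) + 328542) = 1/(-9/8*(-845) + 328542) = 1/(7605/8 + 328542) = 1/(2635941/8) = 8/2635941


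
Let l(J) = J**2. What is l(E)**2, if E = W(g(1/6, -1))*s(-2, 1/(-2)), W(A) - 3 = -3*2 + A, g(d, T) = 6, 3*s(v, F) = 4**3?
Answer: 16777216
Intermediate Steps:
s(v, F) = 64/3 (s(v, F) = (1/3)*4**3 = (1/3)*64 = 64/3)
W(A) = -3 + A (W(A) = 3 + (-3*2 + A) = 3 + (-6 + A) = -3 + A)
E = 64 (E = (-3 + 6)*(64/3) = 3*(64/3) = 64)
l(E)**2 = (64**2)**2 = 4096**2 = 16777216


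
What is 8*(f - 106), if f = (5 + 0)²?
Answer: -648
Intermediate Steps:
f = 25 (f = 5² = 25)
8*(f - 106) = 8*(25 - 106) = 8*(-81) = -648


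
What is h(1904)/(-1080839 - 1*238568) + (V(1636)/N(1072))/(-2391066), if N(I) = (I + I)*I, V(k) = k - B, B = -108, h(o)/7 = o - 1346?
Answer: -1341601185103171/453179161567440576 ≈ -0.0029604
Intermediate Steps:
h(o) = -9422 + 7*o (h(o) = 7*(o - 1346) = 7*(-1346 + o) = -9422 + 7*o)
V(k) = 108 + k (V(k) = k - 1*(-108) = k + 108 = 108 + k)
N(I) = 2*I² (N(I) = (2*I)*I = 2*I²)
h(1904)/(-1080839 - 1*238568) + (V(1636)/N(1072))/(-2391066) = (-9422 + 7*1904)/(-1080839 - 1*238568) + ((108 + 1636)/((2*1072²)))/(-2391066) = (-9422 + 13328)/(-1080839 - 238568) + (1744/((2*1149184)))*(-1/2391066) = 3906/(-1319407) + (1744/2298368)*(-1/2391066) = 3906*(-1/1319407) + (1744*(1/2298368))*(-1/2391066) = -3906/1319407 + (109/143648)*(-1/2391066) = -3906/1319407 - 109/343471848768 = -1341601185103171/453179161567440576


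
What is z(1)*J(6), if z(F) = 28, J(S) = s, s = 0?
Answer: 0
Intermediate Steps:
J(S) = 0
z(1)*J(6) = 28*0 = 0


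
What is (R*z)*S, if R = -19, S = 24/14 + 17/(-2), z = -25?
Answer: -45125/14 ≈ -3223.2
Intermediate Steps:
S = -95/14 (S = 24*(1/14) + 17*(-½) = 12/7 - 17/2 = -95/14 ≈ -6.7857)
(R*z)*S = -19*(-25)*(-95/14) = 475*(-95/14) = -45125/14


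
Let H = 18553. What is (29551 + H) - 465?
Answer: 47639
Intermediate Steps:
(29551 + H) - 465 = (29551 + 18553) - 465 = 48104 - 465 = 47639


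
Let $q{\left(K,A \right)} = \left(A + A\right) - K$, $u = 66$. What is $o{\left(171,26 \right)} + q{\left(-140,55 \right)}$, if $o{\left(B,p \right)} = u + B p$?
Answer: $4762$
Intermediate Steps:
$q{\left(K,A \right)} = - K + 2 A$ ($q{\left(K,A \right)} = 2 A - K = - K + 2 A$)
$o{\left(B,p \right)} = 66 + B p$
$o{\left(171,26 \right)} + q{\left(-140,55 \right)} = \left(66 + 171 \cdot 26\right) + \left(\left(-1\right) \left(-140\right) + 2 \cdot 55\right) = \left(66 + 4446\right) + \left(140 + 110\right) = 4512 + 250 = 4762$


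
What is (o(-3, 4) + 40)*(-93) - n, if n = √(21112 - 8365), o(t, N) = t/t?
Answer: -3813 - √12747 ≈ -3925.9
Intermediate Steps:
o(t, N) = 1
n = √12747 ≈ 112.90
(o(-3, 4) + 40)*(-93) - n = (1 + 40)*(-93) - √12747 = 41*(-93) - √12747 = -3813 - √12747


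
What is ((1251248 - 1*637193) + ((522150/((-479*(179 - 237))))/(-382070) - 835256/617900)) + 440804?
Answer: 172965109165357588289/163970095361150 ≈ 1.0549e+6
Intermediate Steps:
((1251248 - 1*637193) + ((522150/((-479*(179 - 237))))/(-382070) - 835256/617900)) + 440804 = ((1251248 - 637193) + ((522150/((-479*(-58))))*(-1/382070) - 835256*1/617900)) + 440804 = (614055 + ((522150/27782)*(-1/382070) - 208814/154475)) + 440804 = (614055 + ((522150*(1/27782))*(-1/382070) - 208814/154475)) + 440804 = (614055 + ((261075/13891)*(-1/382070) - 208814/154475)) + 440804 = (614055 + (-52215/1061466874 - 208814/154475)) + 440804 = (614055 - 221657209739561/163970095361150) + 440804 = 100686435249781223689/163970095361150 + 440804 = 172965109165357588289/163970095361150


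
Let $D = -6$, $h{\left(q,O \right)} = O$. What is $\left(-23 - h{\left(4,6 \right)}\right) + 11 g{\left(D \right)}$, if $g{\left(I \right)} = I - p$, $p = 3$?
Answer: $-128$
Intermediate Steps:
$g{\left(I \right)} = -3 + I$ ($g{\left(I \right)} = I - 3 = -3 + I$)
$\left(-23 - h{\left(4,6 \right)}\right) + 11 g{\left(D \right)} = \left(-23 - 6\right) + 11 \left(-3 - 6\right) = \left(-23 - 6\right) + 11 \left(-9\right) = -29 - 99 = -128$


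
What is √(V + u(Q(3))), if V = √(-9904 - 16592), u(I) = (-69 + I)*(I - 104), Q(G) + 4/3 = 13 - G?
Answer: √(51766 + 216*I*√46)/3 ≈ 75.848 + 1.073*I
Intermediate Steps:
Q(G) = 35/3 - G (Q(G) = -4/3 + (13 - G) = 35/3 - G)
u(I) = (-104 + I)*(-69 + I) (u(I) = (-69 + I)*(-104 + I) = (-104 + I)*(-69 + I))
V = 24*I*√46 (V = √(-26496) = 24*I*√46 ≈ 162.78*I)
√(V + u(Q(3))) = √(24*I*√46 + (7176 + (35/3 - 1*3)² - 173*(35/3 - 1*3))) = √(24*I*√46 + (7176 + (35/3 - 3)² - 173*(35/3 - 3))) = √(24*I*√46 + (7176 + (26/3)² - 173*26/3)) = √(24*I*√46 + (7176 + 676/9 - 4498/3)) = √(24*I*√46 + 51766/9) = √(51766/9 + 24*I*√46)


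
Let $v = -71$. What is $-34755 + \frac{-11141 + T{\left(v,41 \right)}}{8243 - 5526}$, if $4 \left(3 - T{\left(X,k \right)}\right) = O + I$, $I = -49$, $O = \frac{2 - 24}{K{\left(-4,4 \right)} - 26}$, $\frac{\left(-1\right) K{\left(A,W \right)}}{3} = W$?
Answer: $- \frac{1794368757}{51623} \approx -34759.0$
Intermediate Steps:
$K{\left(A,W \right)} = - 3 W$
$O = \frac{11}{19}$ ($O = \frac{2 - 24}{\left(-3\right) 4 - 26} = - \frac{22}{-12 - 26} = - \frac{22}{-38} = \left(-22\right) \left(- \frac{1}{38}\right) = \frac{11}{19} \approx 0.57895$)
$T{\left(X,k \right)} = \frac{287}{19}$ ($T{\left(X,k \right)} = 3 - \frac{\frac{11}{19} - 49}{4} = 3 - - \frac{230}{19} = 3 + \frac{230}{19} = \frac{287}{19}$)
$-34755 + \frac{-11141 + T{\left(v,41 \right)}}{8243 - 5526} = -34755 + \frac{-11141 + \frac{287}{19}}{8243 - 5526} = -34755 - \frac{211392}{19 \cdot 2717} = -34755 - \frac{211392}{51623} = - \frac{1794368757}{51623}$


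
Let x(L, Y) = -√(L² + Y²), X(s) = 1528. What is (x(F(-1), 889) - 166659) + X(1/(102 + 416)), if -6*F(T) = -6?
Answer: -165131 - √790322 ≈ -1.6602e+5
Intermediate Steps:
F(T) = 1 (F(T) = -⅙*(-6) = 1)
(x(F(-1), 889) - 166659) + X(1/(102 + 416)) = (-√(1² + 889²) - 166659) + 1528 = (-√(1 + 790321) - 166659) + 1528 = (-√790322 - 166659) + 1528 = (-166659 - √790322) + 1528 = -165131 - √790322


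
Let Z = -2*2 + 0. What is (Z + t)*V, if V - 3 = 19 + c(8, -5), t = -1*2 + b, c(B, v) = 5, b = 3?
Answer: -81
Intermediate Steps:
Z = -4 (Z = -4 + 0 = -4)
t = 1 (t = -1*2 + 3 = -2 + 3 = 1)
V = 27 (V = 3 + (19 + 5) = 3 + 24 = 27)
(Z + t)*V = (-4 + 1)*27 = -3*27 = -81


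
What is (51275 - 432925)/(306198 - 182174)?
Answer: -190825/62012 ≈ -3.0772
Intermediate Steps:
(51275 - 432925)/(306198 - 182174) = -381650/124024 = -381650*1/124024 = -190825/62012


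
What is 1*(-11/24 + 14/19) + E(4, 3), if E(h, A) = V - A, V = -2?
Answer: -2153/456 ≈ -4.7215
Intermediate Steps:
E(h, A) = -2 - A
1*(-11/24 + 14/19) + E(4, 3) = 1*(-11/24 + 14/19) + (-2 - 1*3) = 1*(-11*1/24 + 14*(1/19)) + (-2 - 3) = 1*(-11/24 + 14/19) - 5 = 1*(127/456) - 5 = 127/456 - 5 = -2153/456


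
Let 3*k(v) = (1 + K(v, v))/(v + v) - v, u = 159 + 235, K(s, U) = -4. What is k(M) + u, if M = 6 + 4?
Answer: 23437/60 ≈ 390.62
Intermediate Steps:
M = 10
u = 394
k(v) = -1/(2*v) - v/3 (k(v) = ((1 - 4)/(v + v) - v)/3 = (-3*1/(2*v) - v)/3 = (-3/(2*v) - v)/3 = (-v - 3/(2*v))/3 = -1/(2*v) - v/3)
k(M) + u = (-½/10 - ⅓*10) + 394 = (-½*⅒ - 10/3) + 394 = (-1/20 - 10/3) + 394 = -203/60 + 394 = 23437/60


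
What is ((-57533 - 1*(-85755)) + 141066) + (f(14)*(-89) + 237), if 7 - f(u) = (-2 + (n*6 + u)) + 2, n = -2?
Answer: 169080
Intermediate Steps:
f(u) = 19 - u (f(u) = 7 - ((-2 + (-2*6 + u)) + 2) = 7 - ((-2 + (-12 + u)) + 2) = 7 - ((-14 + u) + 2) = 7 - (-12 + u) = 7 + (12 - u) = 19 - u)
((-57533 - 1*(-85755)) + 141066) + (f(14)*(-89) + 237) = ((-57533 - 1*(-85755)) + 141066) + ((19 - 1*14)*(-89) + 237) = ((-57533 + 85755) + 141066) + ((19 - 14)*(-89) + 237) = (28222 + 141066) + (5*(-89) + 237) = 169288 + (-445 + 237) = 169288 - 208 = 169080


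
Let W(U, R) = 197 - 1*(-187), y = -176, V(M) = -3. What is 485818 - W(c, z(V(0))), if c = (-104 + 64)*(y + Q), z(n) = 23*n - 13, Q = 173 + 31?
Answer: 485434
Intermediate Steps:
Q = 204
z(n) = -13 + 23*n
c = -1120 (c = (-104 + 64)*(-176 + 204) = -40*28 = -1120)
W(U, R) = 384 (W(U, R) = 197 + 187 = 384)
485818 - W(c, z(V(0))) = 485818 - 1*384 = 485818 - 384 = 485434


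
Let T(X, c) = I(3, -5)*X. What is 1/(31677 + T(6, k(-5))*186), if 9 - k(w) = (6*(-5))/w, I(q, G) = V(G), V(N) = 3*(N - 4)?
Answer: 1/1545 ≈ 0.00064725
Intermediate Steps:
V(N) = -12 + 3*N (V(N) = 3*(-4 + N) = -12 + 3*N)
I(q, G) = -12 + 3*G
k(w) = 9 + 30/w (k(w) = 9 - 6*(-5)/w = 9 - (-30)/w = 9 + 30/w)
T(X, c) = -27*X (T(X, c) = (-12 + 3*(-5))*X = (-12 - 15)*X = -27*X)
1/(31677 + T(6, k(-5))*186) = 1/(31677 - 27*6*186) = 1/(31677 - 162*186) = 1/(31677 - 30132) = 1/1545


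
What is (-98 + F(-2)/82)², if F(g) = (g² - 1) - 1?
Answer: 16136289/1681 ≈ 9599.2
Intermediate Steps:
F(g) = -2 + g² (F(g) = (-1 + g²) - 1 = -2 + g²)
(-98 + F(-2)/82)² = (-98 + (-2 + (-2)²)/82)² = (-98 + (-2 + 4)*(1/82))² = (-98 + 2*(1/82))² = (-98 + 1/41)² = (-4017/41)² = 16136289/1681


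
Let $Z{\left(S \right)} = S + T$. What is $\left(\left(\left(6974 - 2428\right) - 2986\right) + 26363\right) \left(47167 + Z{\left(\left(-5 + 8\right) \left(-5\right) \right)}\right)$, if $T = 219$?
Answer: $1322740433$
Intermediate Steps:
$Z{\left(S \right)} = 219 + S$ ($Z{\left(S \right)} = S + 219 = 219 + S$)
$\left(\left(\left(6974 - 2428\right) - 2986\right) + 26363\right) \left(47167 + Z{\left(\left(-5 + 8\right) \left(-5\right) \right)}\right) = \left(\left(\left(6974 - 2428\right) - 2986\right) + 26363\right) \left(47167 + \left(219 + \left(-5 + 8\right) \left(-5\right)\right)\right) = \left(\left(4546 - 2986\right) + 26363\right) \left(47167 + \left(219 + 3 \left(-5\right)\right)\right) = \left(1560 + 26363\right) \left(47167 + \left(219 - 15\right)\right) = 27923 \left(47167 + 204\right) = 27923 \cdot 47371 = 1322740433$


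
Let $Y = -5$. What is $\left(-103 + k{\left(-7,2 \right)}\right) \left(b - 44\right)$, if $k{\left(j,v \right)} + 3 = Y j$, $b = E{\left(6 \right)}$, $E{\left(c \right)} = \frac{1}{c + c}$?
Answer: $\frac{37417}{12} \approx 3118.1$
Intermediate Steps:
$E{\left(c \right)} = \frac{1}{2 c}$
$b = \frac{1}{12}$ ($b = \frac{1}{2 \cdot 6} = \frac{1}{2} \cdot \frac{1}{6} = \frac{1}{12} \approx 0.083333$)
$k{\left(j,v \right)} = -3 - 5 j$
$\left(-103 + k{\left(-7,2 \right)}\right) \left(b - 44\right) = \left(-103 - -32\right) \left(\frac{1}{12} - 44\right) = \left(-103 + \left(-3 + 35\right)\right) \left(- \frac{527}{12}\right) = \left(-103 + 32\right) \left(- \frac{527}{12}\right) = \left(-71\right) \left(- \frac{527}{12}\right) = \frac{37417}{12}$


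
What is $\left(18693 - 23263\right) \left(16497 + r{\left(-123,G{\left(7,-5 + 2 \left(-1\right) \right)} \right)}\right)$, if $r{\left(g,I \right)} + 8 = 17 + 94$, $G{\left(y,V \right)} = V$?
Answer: $-75862000$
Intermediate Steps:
$r{\left(g,I \right)} = 103$ ($r{\left(g,I \right)} = -8 + \left(17 + 94\right) = -8 + 111 = 103$)
$\left(18693 - 23263\right) \left(16497 + r{\left(-123,G{\left(7,-5 + 2 \left(-1\right) \right)} \right)}\right) = \left(18693 - 23263\right) \left(16497 + 103\right) = \left(-4570\right) 16600 = -75862000$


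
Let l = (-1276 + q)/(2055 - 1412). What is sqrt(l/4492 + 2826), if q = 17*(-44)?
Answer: 4*sqrt(92094464201482)/722089 ≈ 53.160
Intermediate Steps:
q = -748
l = -2024/643 (l = (-1276 - 748)/(2055 - 1412) = -2024/643 ≈ -3.1477)
sqrt(l/4492 + 2826) = sqrt(-2024/643/4492 + 2826) = sqrt(-2024/643*1/4492 + 2826) = sqrt(-506/722089 + 2826) = sqrt(2040623008/722089) = 4*sqrt(92094464201482)/722089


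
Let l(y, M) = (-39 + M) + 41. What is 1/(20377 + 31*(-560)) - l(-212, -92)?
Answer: 271531/3017 ≈ 90.000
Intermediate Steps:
l(y, M) = 2 + M
1/(20377 + 31*(-560)) - l(-212, -92) = 1/(20377 + 31*(-560)) - (2 - 92) = 1/(20377 - 17360) - 1*(-90) = 1/3017 + 90 = 271531/3017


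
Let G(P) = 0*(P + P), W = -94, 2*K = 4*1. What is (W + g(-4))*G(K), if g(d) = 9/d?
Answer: 0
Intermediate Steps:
K = 2 (K = (4*1)/2 = (1/2)*4 = 2)
G(P) = 0 (G(P) = 0*(2*P) = 0)
(W + g(-4))*G(K) = (-94 + 9/(-4))*0 = (-94 + 9*(-1/4))*0 = (-94 - 9/4)*0 = -385/4*0 = 0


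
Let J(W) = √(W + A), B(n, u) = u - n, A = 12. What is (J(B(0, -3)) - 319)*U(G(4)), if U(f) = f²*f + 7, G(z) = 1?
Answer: -2528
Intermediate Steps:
J(W) = √(12 + W) (J(W) = √(W + 12) = √(12 + W))
U(f) = 7 + f³ (U(f) = f³ + 7 = 7 + f³)
(J(B(0, -3)) - 319)*U(G(4)) = (√(12 + (-3 - 1*0)) - 319)*(7 + 1³) = (√(12 + (-3 + 0)) - 319)*(7 + 1) = (√(12 - 3) - 319)*8 = (√9 - 319)*8 = (3 - 319)*8 = -316*8 = -2528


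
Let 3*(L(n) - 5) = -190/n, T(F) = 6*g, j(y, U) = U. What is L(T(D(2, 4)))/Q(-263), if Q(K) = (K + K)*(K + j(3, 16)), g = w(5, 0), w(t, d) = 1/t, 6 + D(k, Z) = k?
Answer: -215/584649 ≈ -0.00036774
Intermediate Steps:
D(k, Z) = -6 + k
g = ⅕ (g = 1/5 = ⅕ ≈ 0.20000)
T(F) = 6/5 (T(F) = 6*(⅕) = 6/5)
Q(K) = 2*K*(16 + K) (Q(K) = (K + K)*(K + 16) = (2*K)*(16 + K) = 2*K*(16 + K))
L(n) = 5 - 190/(3*n) (L(n) = 5 + (-190/n)/3 = 5 - 190/(3*n))
L(T(D(2, 4)))/Q(-263) = (5 - 190/(3*6/5))/((2*(-263)*(16 - 263))) = (5 - 190/3*⅚)/((2*(-263)*(-247))) = (5 - 475/9)/129922 = -430/9*1/129922 = -215/584649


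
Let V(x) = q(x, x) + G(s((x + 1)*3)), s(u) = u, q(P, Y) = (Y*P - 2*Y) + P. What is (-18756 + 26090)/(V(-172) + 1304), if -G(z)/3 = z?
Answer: 7334/32599 ≈ 0.22498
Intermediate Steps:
q(P, Y) = P - 2*Y + P*Y (q(P, Y) = (P*Y - 2*Y) + P = (-2*Y + P*Y) + P = P - 2*Y + P*Y)
G(z) = -3*z
V(x) = -9 + x**2 - 10*x (V(x) = (x - 2*x + x*x) - 3*(x + 1)*3 = (x - 2*x + x**2) - 3*(1 + x)*3 = (x**2 - x) - 3*(3 + 3*x) = (x**2 - x) + (-9 - 9*x) = -9 + x**2 - 10*x)
(-18756 + 26090)/(V(-172) + 1304) = (-18756 + 26090)/((-9 + (-172)**2 - 10*(-172)) + 1304) = 7334/((-9 + 29584 + 1720) + 1304) = 7334/(31295 + 1304) = 7334/32599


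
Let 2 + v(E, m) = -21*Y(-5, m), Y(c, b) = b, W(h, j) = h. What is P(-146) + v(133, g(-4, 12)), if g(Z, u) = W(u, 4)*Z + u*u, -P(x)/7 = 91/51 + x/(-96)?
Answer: -555189/272 ≈ -2041.1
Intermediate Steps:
P(x) = -637/51 + 7*x/96 (P(x) = -7*(91/51 + x/(-96)) = -7*(91*(1/51) + x*(-1/96)) = -7*(91/51 - x/96) = -637/51 + 7*x/96)
g(Z, u) = u**2 + Z*u (g(Z, u) = u*Z + u*u = Z*u + u**2 = u**2 + Z*u)
v(E, m) = -2 - 21*m
P(-146) + v(133, g(-4, 12)) = (-637/51 + (7/96)*(-146)) + (-2 - 252*(-4 + 12)) = (-637/51 - 511/48) + (-2 - 252*8) = -6293/272 + (-2 - 21*96) = -6293/272 + (-2 - 2016) = -6293/272 - 2018 = -555189/272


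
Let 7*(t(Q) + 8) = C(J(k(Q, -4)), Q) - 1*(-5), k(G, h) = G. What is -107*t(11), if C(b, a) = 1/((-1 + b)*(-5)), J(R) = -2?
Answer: 81748/105 ≈ 778.55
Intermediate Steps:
C(b, a) = 1/(5 - 5*b)
t(Q) = -764/105 (t(Q) = -8 + (-1/(-5 + 5*(-2)) - 1*(-5))/7 = -8 + (-1/(-5 - 10) + 5)/7 = -8 + (-1/(-15) + 5)/7 = -8 + (-1*(-1/15) + 5)/7 = -8 + (1/15 + 5)/7 = -8 + (⅐)*(76/15) = -8 + 76/105 = -764/105)
-107*t(11) = -107*(-764/105) = 81748/105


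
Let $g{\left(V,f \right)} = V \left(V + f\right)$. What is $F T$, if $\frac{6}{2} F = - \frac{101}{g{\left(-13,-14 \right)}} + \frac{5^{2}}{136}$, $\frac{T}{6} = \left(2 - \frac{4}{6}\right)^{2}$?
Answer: $- \frac{19844}{53703} \approx -0.36951$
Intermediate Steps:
$T = \frac{32}{3}$ ($T = 6 \left(2 - \frac{4}{6}\right)^{2} = 6 \left(2 - \frac{2}{3}\right)^{2} = 6 \left(\frac{4}{3}\right)^{2} = 6 \cdot \frac{16}{9} = \frac{32}{3} \approx 10.667$)
$F = - \frac{4961}{143208}$ ($F = \frac{- \frac{101}{\left(-13\right) \left(-13 - 14\right)} + \frac{5^{2}}{136}}{3} = \frac{- \frac{101}{\left(-13\right) \left(-27\right)} + 25 \cdot \frac{1}{136}}{3} = \frac{- \frac{101}{351} + \frac{25}{136}}{3} = \frac{1}{3} \left(- \frac{4961}{47736}\right) = - \frac{4961}{143208} \approx -0.034642$)
$F T = \left(- \frac{4961}{143208}\right) \frac{32}{3} = - \frac{19844}{53703}$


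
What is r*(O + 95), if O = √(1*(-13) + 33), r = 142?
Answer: 13490 + 284*√5 ≈ 14125.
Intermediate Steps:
O = 2*√5 (O = √(-13 + 33) = √20 = 2*√5 ≈ 4.4721)
r*(O + 95) = 142*(2*√5 + 95) = 142*(95 + 2*√5) = 13490 + 284*√5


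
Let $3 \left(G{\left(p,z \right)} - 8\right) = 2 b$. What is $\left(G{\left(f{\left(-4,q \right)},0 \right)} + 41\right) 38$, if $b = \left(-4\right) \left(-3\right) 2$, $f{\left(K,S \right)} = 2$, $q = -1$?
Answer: $2470$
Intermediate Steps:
$b = 24$ ($b = 12 \cdot 2 = 24$)
$G{\left(p,z \right)} = 24$ ($G{\left(p,z \right)} = 8 + \frac{2 \cdot 24}{3} = 8 + \frac{1}{3} \cdot 48 = 8 + 16 = 24$)
$\left(G{\left(f{\left(-4,q \right)},0 \right)} + 41\right) 38 = \left(24 + 41\right) 38 = 65 \cdot 38 = 2470$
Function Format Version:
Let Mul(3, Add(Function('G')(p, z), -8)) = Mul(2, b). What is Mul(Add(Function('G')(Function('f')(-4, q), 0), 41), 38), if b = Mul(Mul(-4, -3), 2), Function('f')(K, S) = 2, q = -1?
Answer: 2470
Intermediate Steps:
b = 24 (b = Mul(12, 2) = 24)
Function('G')(p, z) = 24 (Function('G')(p, z) = Add(8, Mul(Rational(1, 3), Mul(2, 24))) = Add(8, Mul(Rational(1, 3), 48)) = Add(8, 16) = 24)
Mul(Add(Function('G')(Function('f')(-4, q), 0), 41), 38) = Mul(Add(24, 41), 38) = Mul(65, 38) = 2470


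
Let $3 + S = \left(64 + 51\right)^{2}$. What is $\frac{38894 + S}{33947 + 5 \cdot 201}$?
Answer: $\frac{13029}{8738} \approx 1.4911$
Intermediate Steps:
$S = 13222$ ($S = -3 + \left(64 + 51\right)^{2} = -3 + 115^{2} = -3 + 13225 = 13222$)
$\frac{38894 + S}{33947 + 5 \cdot 201} = \frac{38894 + 13222}{33947 + 5 \cdot 201} = \frac{52116}{33947 + 1005} = \frac{52116}{34952} = 52116 \cdot \frac{1}{34952} = \frac{13029}{8738}$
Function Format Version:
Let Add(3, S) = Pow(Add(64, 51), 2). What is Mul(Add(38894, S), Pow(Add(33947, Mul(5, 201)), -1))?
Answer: Rational(13029, 8738) ≈ 1.4911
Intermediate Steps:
S = 13222 (S = Add(-3, Pow(Add(64, 51), 2)) = Add(-3, Pow(115, 2)) = Add(-3, 13225) = 13222)
Mul(Add(38894, S), Pow(Add(33947, Mul(5, 201)), -1)) = Mul(Add(38894, 13222), Pow(Add(33947, Mul(5, 201)), -1)) = Mul(52116, Pow(Add(33947, 1005), -1)) = Mul(52116, Pow(34952, -1)) = Mul(52116, Rational(1, 34952)) = Rational(13029, 8738)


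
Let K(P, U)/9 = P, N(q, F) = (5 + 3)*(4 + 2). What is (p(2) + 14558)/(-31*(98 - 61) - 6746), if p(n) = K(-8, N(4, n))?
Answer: -14486/7893 ≈ -1.8353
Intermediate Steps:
N(q, F) = 48 (N(q, F) = 8*6 = 48)
K(P, U) = 9*P
p(n) = -72 (p(n) = 9*(-8) = -72)
(p(2) + 14558)/(-31*(98 - 61) - 6746) = (-72 + 14558)/(-31*(98 - 61) - 6746) = 14486/(-31*37 - 6746) = 14486/(-1147 - 6746) = 14486/(-7893) = 14486*(-1/7893) = -14486/7893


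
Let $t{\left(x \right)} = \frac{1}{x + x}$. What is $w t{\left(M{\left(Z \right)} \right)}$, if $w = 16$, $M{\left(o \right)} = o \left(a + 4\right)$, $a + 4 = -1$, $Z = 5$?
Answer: $- \frac{8}{5} \approx -1.6$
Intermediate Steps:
$a = -5$ ($a = -4 - 1 = -5$)
$M{\left(o \right)} = - o$ ($M{\left(o \right)} = o \left(-5 + 4\right) = o \left(-1\right) = - o$)
$t{\left(x \right)} = \frac{1}{2 x}$
$w t{\left(M{\left(Z \right)} \right)} = 16 \frac{1}{2 \left(\left(-1\right) 5\right)} = 16 \frac{1}{2 \left(-5\right)} = 16 \cdot \frac{1}{2} \left(- \frac{1}{5}\right) = 16 \left(- \frac{1}{10}\right) = - \frac{8}{5}$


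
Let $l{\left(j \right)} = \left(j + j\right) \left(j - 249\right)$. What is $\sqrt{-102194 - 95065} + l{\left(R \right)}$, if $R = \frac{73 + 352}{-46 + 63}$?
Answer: $-11200 + i \sqrt{197259} \approx -11200.0 + 444.14 i$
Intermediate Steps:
$R = 25$ ($R = \frac{425}{17} = 425 \cdot \frac{1}{17} = 25$)
$l{\left(j \right)} = 2 j \left(-249 + j\right)$
$\sqrt{-102194 - 95065} + l{\left(R \right)} = \sqrt{-102194 - 95065} + 2 \cdot 25 \left(-249 + 25\right) = \sqrt{-197259} + 2 \cdot 25 \left(-224\right) = i \sqrt{197259} - 11200 = -11200 + i \sqrt{197259}$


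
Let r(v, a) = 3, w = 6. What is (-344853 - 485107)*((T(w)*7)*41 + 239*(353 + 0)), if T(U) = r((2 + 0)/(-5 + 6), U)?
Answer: -70735830880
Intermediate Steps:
T(U) = 3
(-344853 - 485107)*((T(w)*7)*41 + 239*(353 + 0)) = (-344853 - 485107)*((3*7)*41 + 239*(353 + 0)) = -829960*(21*41 + 239*353) = -829960*(861 + 84367) = -829960*85228 = -70735830880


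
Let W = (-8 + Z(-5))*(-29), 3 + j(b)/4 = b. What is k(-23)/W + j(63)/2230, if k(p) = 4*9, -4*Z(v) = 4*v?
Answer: 3372/6467 ≈ 0.52142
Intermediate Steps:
Z(v) = -v
j(b) = -12 + 4*b
k(p) = 36
W = 87 (W = (-8 - 1*(-5))*(-29) = (-8 + 5)*(-29) = -3*(-29) = 87)
k(-23)/W + j(63)/2230 = 36/87 + (-12 + 4*63)/2230 = 36*(1/87) + (-12 + 252)*(1/2230) = 12/29 + 240*(1/2230) = 12/29 + 24/223 = 3372/6467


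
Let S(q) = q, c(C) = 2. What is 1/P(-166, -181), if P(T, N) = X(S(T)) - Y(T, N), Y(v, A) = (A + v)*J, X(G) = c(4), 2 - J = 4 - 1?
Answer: -1/345 ≈ -0.0028986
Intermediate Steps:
J = -1 (J = 2 - (4 - 1) = 2 - 1*3 = 2 - 3 = -1)
X(G) = 2
Y(v, A) = -A - v (Y(v, A) = (A + v)*(-1) = -A - v)
P(T, N) = 2 + N + T (P(T, N) = 2 - (-N - T) = 2 + (N + T) = 2 + N + T)
1/P(-166, -181) = 1/(2 - 181 - 166) = 1/(-345) = -1/345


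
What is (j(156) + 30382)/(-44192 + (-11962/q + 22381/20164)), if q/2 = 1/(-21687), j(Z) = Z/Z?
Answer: 612642812/2614580306201 ≈ 0.00023432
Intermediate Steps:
j(Z) = 1
q = -2/21687 (q = 2/(-21687) = 2*(-1/21687) = -2/21687 ≈ -9.2221e-5)
(j(156) + 30382)/(-44192 + (-11962/q + 22381/20164)) = (1 + 30382)/(-44192 + (-11962/(-2/21687) + 22381/20164)) = 30383/(-44192 + (-11962*(-21687/2) + 22381*(1/20164))) = 30383/(-44192 + (129709947 + 22381/20164)) = 30383/(-44192 + 2615471393689/20164) = 30383/(2614580306201/20164) = 30383*(20164/2614580306201) = 612642812/2614580306201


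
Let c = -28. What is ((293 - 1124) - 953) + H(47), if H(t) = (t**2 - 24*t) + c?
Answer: -731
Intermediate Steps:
H(t) = -28 + t**2 - 24*t (H(t) = (t**2 - 24*t) - 28 = -28 + t**2 - 24*t)
((293 - 1124) - 953) + H(47) = ((293 - 1124) - 953) + (-28 + 47**2 - 24*47) = (-831 - 953) + (-28 + 2209 - 1128) = -1784 + 1053 = -731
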